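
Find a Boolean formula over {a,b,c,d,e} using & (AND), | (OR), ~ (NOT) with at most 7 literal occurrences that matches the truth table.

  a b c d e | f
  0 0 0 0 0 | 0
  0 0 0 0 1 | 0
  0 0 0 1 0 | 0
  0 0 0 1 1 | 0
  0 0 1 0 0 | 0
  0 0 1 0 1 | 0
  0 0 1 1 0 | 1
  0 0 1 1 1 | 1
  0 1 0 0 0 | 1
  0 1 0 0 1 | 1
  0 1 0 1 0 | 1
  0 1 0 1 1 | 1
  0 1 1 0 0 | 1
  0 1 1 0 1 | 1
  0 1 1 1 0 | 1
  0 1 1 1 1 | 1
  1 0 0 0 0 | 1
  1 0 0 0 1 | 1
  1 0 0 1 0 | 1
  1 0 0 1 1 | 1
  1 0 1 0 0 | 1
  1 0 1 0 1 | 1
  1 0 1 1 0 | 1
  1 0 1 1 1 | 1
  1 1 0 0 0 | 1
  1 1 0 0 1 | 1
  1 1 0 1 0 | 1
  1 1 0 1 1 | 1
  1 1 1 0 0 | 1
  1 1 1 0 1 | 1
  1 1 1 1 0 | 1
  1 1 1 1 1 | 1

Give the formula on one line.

((c & d) | (b | a))

  (c & d) = 00000011000000110000001100000011
  (b | a) = 00000000111111111111111111111111
  ((c & d) | (b | a)) = 00000011111111111111111111111111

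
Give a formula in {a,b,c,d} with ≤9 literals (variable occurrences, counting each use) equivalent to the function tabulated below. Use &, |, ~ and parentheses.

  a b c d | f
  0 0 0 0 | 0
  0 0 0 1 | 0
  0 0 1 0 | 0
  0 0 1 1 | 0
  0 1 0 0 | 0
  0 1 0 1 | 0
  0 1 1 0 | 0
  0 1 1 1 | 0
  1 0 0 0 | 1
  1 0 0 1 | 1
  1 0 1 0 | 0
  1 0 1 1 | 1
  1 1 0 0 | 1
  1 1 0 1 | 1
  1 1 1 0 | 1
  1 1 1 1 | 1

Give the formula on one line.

((((~c | (b | d)) & a) | ~a) & a)

  ~c = 1100110011001100
  (b | d) = 0101111101011111
  (~c | (b | d)) = 1101111111011111
  ((~c | (b | d)) & a) = 0000000011011111
  ~a = 1111111100000000
  (((~c | (b | d)) & a) | ~a) = 1111111111011111
  ((((~c | (b | d)) & a) | ~a) & a) = 0000000011011111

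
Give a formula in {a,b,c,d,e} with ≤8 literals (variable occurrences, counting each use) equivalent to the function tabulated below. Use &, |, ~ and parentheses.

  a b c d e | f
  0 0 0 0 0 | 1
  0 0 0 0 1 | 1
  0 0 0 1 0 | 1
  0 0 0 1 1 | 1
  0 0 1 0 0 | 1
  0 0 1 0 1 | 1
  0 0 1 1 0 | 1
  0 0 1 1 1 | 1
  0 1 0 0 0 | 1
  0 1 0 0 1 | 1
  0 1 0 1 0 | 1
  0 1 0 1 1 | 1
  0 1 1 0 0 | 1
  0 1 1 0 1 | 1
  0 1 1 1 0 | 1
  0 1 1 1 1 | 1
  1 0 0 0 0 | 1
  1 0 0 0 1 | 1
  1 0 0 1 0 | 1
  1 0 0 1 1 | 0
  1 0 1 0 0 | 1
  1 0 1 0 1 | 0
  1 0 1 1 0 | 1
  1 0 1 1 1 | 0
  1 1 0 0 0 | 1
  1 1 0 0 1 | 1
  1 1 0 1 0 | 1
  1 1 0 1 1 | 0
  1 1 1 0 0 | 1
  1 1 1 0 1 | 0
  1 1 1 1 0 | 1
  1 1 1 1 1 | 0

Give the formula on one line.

  ~e = 10101010101010101010101010101010
  ~d = 11001100110011001100110011001100
  (~d | a) = 11001100110011001111111111111111
  (~e & (~d | a)) = 10001000100010001010101010101010
  ~a = 11111111111111110000000000000000
  ~c = 11110000111100001111000011110000
  (~d & ~c) = 11000000110000001100000011000000
  (~a | (~d & ~c)) = 11111111111111111100000011000000
  ((~e & (~d | a)) | (~a | (~d & ~c))) = 11111111111111111110101011101010

((~e & (~d | a)) | (~a | (~d & ~c)))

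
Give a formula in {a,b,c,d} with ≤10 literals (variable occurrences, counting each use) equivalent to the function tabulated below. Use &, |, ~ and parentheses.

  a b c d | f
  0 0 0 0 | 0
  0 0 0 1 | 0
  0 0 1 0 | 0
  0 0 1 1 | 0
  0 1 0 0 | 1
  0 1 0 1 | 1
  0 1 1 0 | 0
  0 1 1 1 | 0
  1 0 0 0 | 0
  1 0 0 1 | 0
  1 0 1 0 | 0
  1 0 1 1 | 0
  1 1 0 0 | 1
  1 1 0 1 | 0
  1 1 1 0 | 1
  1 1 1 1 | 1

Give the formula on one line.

  ~c = 1100110011001100
  (a | ~c) = 1100110011111111
  ~d = 1010101010101010
  ~a = 1111111100000000
  (~d | ~a) = 1111111110101010
  (b & (~d | ~a)) = 0000111100001010
  (b & c) = 0000001100000011
  ((b & (~d | ~a)) | (b & c)) = 0000111100001011
  ((a | ~c) & ((b & (~d | ~a)) | (b & c))) = 0000110000001011

((a | ~c) & ((b & (~d | ~a)) | (b & c)))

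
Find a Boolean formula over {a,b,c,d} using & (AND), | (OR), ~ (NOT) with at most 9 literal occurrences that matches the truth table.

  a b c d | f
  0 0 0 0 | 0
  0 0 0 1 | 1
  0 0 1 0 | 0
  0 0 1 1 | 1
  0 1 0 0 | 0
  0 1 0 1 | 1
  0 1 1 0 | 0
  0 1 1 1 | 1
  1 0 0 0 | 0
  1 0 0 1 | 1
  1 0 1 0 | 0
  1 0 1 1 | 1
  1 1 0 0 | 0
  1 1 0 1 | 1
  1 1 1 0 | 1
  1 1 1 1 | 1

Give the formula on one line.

((((a | ~c) & (~c | b)) | d) & ((d | c) & (a | d)))

  ~c = 1100110011001100
  (a | ~c) = 1100110011111111
  (~c | b) = 1100111111001111
  ((a | ~c) & (~c | b)) = 1100110011001111
  (((a | ~c) & (~c | b)) | d) = 1101110111011111
  (d | c) = 0111011101110111
  (a | d) = 0101010111111111
  ((d | c) & (a | d)) = 0101010101110111
  ((((a | ~c) & (~c | b)) | d) & ((d | c) & (a | d))) = 0101010101010111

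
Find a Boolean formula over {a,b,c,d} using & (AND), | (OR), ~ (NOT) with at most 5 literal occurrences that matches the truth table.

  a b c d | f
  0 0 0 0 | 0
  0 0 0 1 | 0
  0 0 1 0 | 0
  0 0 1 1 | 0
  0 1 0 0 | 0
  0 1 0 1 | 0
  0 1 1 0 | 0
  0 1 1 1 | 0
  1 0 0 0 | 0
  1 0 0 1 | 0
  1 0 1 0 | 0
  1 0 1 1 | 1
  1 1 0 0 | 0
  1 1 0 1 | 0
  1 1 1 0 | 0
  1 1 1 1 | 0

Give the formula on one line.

((c & (a & d)) & ~b)

  (a & d) = 0000000001010101
  (c & (a & d)) = 0000000000010001
  ~b = 1111000011110000
  ((c & (a & d)) & ~b) = 0000000000010000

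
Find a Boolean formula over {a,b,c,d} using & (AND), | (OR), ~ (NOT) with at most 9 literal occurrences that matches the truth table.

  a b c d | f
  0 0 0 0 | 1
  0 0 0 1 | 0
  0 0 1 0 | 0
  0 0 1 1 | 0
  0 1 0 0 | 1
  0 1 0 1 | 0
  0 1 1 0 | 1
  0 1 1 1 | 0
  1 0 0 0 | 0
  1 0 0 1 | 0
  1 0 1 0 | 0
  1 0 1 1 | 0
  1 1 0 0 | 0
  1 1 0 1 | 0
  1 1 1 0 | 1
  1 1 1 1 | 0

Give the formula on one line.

  ~d = 1010101010101010
  (b | d) = 0101111101011111
  ~b = 1111000011110000
  ~c = 1100110011001100
  (~b & ~c) = 1100000011000000
  ((b | d) | (~b & ~c)) = 1101111111011111
  ~a = 1111111100000000
  (c | ~a) = 1111111100110011
  ((c | ~a) & ~d) = 1010101000100010
  (((b | d) | (~b & ~c)) & ((c | ~a) & ~d)) = 1000101000000010
  ((((b | d) | (~b & ~c)) & ((c | ~a) & ~d)) | d) = 1101111101010111
  (~d & ((((b | d) | (~b & ~c)) & ((c | ~a) & ~d)) | d)) = 1000101000000010

(~d & ((((b | d) | (~b & ~c)) & ((c | ~a) & ~d)) | d))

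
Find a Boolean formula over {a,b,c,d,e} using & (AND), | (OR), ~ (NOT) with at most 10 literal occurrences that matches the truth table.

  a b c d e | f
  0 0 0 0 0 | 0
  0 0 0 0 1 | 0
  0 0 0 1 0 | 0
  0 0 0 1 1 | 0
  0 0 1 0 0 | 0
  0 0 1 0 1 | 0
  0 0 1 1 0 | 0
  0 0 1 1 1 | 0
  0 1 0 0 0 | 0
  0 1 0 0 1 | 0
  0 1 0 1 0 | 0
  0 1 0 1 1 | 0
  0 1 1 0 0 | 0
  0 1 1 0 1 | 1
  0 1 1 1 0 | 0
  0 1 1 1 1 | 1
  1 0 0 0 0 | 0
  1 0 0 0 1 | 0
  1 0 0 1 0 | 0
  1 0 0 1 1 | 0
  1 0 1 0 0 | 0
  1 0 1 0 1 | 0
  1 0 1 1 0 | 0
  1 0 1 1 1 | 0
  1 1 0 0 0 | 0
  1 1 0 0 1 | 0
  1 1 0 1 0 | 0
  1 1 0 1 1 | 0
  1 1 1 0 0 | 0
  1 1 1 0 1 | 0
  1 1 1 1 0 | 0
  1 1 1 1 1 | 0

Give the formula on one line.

  ~c = 11110000111100001111000011110000
  (a & ~c) = 00000000000000001111000011110000
  (c | (a & ~c)) = 00001111000011111111111111111111
  ((c | (a & ~c)) & b) = 00000000000011110000000011111111
  ~a = 11111111111111110000000000000000
  (e & ~a) = 01010101010101010000000000000000
  (b & e) = 00000000010101010000000001010101
  ((e & ~a) & (b & e)) = 00000000010101010000000000000000
  (((c | (a & ~c)) & b) & ((e & ~a) & (b & e))) = 00000000000001010000000000000000

(((c | (a & ~c)) & b) & ((e & ~a) & (b & e)))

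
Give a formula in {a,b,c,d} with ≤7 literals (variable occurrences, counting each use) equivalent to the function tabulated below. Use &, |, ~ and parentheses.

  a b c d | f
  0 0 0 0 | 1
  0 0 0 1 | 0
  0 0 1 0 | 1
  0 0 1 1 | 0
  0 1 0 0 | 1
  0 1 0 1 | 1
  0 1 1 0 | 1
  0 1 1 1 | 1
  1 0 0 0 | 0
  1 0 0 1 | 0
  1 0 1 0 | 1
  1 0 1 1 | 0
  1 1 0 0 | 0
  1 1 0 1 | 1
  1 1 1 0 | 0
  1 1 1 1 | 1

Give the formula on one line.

((((~b & c) | ~a) | d) & (~d | b))

  ~b = 1111000011110000
  (~b & c) = 0011000000110000
  ~a = 1111111100000000
  ((~b & c) | ~a) = 1111111100110000
  (((~b & c) | ~a) | d) = 1111111101110101
  ~d = 1010101010101010
  (~d | b) = 1010111110101111
  ((((~b & c) | ~a) | d) & (~d | b)) = 1010111100100101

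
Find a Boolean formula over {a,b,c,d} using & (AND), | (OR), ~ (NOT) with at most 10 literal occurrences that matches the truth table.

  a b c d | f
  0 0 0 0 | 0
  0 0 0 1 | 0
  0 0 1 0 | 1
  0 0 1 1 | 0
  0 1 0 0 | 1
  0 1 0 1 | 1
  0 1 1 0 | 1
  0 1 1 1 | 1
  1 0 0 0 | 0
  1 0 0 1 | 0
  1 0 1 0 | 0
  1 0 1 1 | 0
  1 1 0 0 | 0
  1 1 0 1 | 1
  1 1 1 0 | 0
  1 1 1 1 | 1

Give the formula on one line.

((d & b) | ((d | ~a) & (~d & ((b & (~d | c)) | c))))

  (d & b) = 0000010100000101
  ~a = 1111111100000000
  (d | ~a) = 1111111101010101
  ~d = 1010101010101010
  (~d | c) = 1011101110111011
  (b & (~d | c)) = 0000101100001011
  ((b & (~d | c)) | c) = 0011101100111011
  (~d & ((b & (~d | c)) | c)) = 0010101000101010
  ((d | ~a) & (~d & ((b & (~d | c)) | c))) = 0010101000000000
  ((d & b) | ((d | ~a) & (~d & ((b & (~d | c)) | c)))) = 0010111100000101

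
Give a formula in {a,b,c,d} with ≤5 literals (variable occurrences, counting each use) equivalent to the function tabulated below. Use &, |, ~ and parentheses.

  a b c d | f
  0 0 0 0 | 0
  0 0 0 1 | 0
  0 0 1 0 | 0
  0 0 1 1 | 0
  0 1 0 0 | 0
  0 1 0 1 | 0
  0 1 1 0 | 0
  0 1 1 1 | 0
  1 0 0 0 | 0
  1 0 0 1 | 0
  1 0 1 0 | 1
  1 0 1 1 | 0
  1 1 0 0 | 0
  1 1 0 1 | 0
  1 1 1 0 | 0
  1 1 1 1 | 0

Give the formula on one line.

  ~b = 1111000011110000
  ~d = 1010101010101010
  (~b & ~d) = 1010000010100000
  (a & c) = 0000000000110011
  ((a & c) | d) = 0101010101110111
  ((~b & ~d) & ((a & c) | d)) = 0000000000100000

((~b & ~d) & ((a & c) | d))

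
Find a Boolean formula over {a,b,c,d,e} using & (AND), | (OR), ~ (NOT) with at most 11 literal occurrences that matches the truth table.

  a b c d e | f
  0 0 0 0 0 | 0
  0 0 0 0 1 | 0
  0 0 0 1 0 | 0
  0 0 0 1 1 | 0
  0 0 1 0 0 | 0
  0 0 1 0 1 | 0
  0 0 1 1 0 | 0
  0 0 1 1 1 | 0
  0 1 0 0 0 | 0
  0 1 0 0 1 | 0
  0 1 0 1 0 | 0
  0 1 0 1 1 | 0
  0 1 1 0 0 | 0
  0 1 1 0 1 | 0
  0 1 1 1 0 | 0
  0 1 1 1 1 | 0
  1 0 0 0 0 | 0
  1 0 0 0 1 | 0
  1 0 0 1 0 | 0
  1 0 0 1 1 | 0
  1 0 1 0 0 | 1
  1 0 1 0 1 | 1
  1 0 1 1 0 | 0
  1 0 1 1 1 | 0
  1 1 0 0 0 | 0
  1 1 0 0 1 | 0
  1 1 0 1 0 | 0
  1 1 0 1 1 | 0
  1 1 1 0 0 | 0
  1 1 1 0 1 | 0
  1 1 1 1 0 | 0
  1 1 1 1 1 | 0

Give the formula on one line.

  ~b = 11111111000000001111111100000000
  ~c = 11110000111100001111000011110000
  (e & ~c) = 01010000010100000101000001010000
  ~d = 11001100110011001100110011001100
  ((e & ~c) | ~d) = 11011100110111001101110011011100
  (~b & ((e & ~c) | ~d)) = 11011100000000001101110000000000
  ~e = 10101010101010101010101010101010
  (~b | ~e) = 11111111101010101111111110101010
  (c & (~b | ~e)) = 00001111000010100000111100001010
  ((c & (~b | ~e)) & a) = 00000000000000000000111100001010
  ((~b & ((e & ~c) | ~d)) & ((c & (~b | ~e)) & a)) = 00000000000000000000110000000000

((~b & ((e & ~c) | ~d)) & ((c & (~b | ~e)) & a))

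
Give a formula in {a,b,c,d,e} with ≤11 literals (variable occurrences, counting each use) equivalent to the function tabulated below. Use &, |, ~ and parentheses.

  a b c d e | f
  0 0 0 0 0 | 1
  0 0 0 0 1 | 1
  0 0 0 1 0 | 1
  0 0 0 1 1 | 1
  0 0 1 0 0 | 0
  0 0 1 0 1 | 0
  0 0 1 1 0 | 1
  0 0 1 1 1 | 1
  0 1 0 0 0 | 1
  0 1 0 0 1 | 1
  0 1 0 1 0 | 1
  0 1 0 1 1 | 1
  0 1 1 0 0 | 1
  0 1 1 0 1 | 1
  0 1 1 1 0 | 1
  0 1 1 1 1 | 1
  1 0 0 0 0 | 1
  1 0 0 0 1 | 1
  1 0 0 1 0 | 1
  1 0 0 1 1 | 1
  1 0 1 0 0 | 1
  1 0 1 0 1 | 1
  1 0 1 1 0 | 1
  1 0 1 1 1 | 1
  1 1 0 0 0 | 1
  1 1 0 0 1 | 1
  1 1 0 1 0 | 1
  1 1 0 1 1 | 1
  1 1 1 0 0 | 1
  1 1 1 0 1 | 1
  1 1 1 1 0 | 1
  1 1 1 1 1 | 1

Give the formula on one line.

(~c | (((a | (c & b)) | (b & d)) | (c & d)))

  ~c = 11110000111100001111000011110000
  (c & b) = 00000000000011110000000000001111
  (a | (c & b)) = 00000000000011111111111111111111
  (b & d) = 00000000001100110000000000110011
  ((a | (c & b)) | (b & d)) = 00000000001111111111111111111111
  (c & d) = 00000011000000110000001100000011
  (((a | (c & b)) | (b & d)) | (c & d)) = 00000011001111111111111111111111
  (~c | (((a | (c & b)) | (b & d)) | (c & d))) = 11110011111111111111111111111111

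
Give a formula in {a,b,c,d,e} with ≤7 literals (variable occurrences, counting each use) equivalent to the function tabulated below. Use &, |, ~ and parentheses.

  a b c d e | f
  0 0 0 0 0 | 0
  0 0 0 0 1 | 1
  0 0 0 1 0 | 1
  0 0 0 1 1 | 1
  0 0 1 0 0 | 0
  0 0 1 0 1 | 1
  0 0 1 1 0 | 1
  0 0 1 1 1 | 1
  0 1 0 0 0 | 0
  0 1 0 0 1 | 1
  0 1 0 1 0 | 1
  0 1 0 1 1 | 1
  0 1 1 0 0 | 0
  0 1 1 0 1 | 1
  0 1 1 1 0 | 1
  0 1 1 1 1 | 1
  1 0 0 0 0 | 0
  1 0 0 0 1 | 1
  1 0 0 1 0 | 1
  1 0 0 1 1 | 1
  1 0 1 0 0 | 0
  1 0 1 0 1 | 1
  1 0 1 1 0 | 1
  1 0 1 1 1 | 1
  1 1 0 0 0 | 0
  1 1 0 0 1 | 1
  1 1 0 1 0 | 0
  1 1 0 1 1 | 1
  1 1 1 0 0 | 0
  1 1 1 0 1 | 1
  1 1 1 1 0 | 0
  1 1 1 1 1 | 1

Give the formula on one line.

  ~a = 11111111111111110000000000000000
  (e | ~a) = 11111111111111110101010101010101
  ~b = 11111111000000001111111100000000
  ((e | ~a) | ~b) = 11111111111111111111111101010101
  (e | d) = 01110111011101110111011101110111
  (((e | ~a) | ~b) & (e | d)) = 01110111011101110111011101010101

(((e | ~a) | ~b) & (e | d))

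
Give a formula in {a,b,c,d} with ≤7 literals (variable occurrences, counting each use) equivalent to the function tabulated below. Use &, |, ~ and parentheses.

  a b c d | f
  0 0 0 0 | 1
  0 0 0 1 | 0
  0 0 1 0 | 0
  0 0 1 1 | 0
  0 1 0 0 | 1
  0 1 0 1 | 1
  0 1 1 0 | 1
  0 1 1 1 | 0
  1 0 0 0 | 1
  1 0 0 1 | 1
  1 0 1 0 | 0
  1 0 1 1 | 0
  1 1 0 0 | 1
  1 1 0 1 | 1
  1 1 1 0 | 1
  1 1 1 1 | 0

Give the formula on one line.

((~d & b) | (((b | ~d) & ~c) | (a & ~c)))

  ~d = 1010101010101010
  (~d & b) = 0000101000001010
  (b | ~d) = 1010111110101111
  ~c = 1100110011001100
  ((b | ~d) & ~c) = 1000110010001100
  (a & ~c) = 0000000011001100
  (((b | ~d) & ~c) | (a & ~c)) = 1000110011001100
  ((~d & b) | (((b | ~d) & ~c) | (a & ~c))) = 1000111011001110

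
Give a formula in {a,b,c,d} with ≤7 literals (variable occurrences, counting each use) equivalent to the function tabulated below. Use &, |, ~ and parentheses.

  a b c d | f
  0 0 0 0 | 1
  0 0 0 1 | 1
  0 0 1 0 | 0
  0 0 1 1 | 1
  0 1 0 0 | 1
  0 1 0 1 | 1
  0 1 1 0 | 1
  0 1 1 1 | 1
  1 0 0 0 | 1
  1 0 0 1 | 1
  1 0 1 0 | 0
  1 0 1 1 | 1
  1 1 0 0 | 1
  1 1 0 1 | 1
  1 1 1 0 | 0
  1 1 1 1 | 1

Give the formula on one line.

  (d & c) = 0001000100010001
  ~c = 1100110011001100
  ((d & c) | ~c) = 1101110111011101
  (a & d) = 0000000001010101
  ~a = 1111111100000000
  ((a & d) | ~a) = 1111111101010101
  (((a & d) | ~a) & b) = 0000111100000101
  (((d & c) | ~c) | (((a & d) | ~a) & b)) = 1101111111011101

(((d & c) | ~c) | (((a & d) | ~a) & b))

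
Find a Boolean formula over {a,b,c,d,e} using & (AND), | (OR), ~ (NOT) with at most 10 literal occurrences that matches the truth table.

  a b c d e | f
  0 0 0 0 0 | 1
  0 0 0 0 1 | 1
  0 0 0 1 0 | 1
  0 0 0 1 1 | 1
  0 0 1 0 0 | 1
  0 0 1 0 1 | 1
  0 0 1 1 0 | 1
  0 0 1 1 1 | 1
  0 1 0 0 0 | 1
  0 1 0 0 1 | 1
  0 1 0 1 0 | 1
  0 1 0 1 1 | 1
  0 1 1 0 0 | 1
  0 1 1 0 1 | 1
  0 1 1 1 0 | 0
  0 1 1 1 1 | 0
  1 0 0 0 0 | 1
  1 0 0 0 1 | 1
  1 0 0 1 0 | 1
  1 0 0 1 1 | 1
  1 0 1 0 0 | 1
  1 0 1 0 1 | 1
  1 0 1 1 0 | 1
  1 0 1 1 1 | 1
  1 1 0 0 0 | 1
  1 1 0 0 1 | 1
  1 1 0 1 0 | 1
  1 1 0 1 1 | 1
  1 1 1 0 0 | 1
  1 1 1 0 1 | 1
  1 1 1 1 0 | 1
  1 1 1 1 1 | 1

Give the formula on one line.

(((~c & ~a) | ~d) | ((d & a) | (~a & ~b)))

  ~c = 11110000111100001111000011110000
  ~a = 11111111111111110000000000000000
  (~c & ~a) = 11110000111100000000000000000000
  ~d = 11001100110011001100110011001100
  ((~c & ~a) | ~d) = 11111100111111001100110011001100
  (d & a) = 00000000000000000011001100110011
  ~b = 11111111000000001111111100000000
  (~a & ~b) = 11111111000000000000000000000000
  ((d & a) | (~a & ~b)) = 11111111000000000011001100110011
  (((~c & ~a) | ~d) | ((d & a) | (~a & ~b))) = 11111111111111001111111111111111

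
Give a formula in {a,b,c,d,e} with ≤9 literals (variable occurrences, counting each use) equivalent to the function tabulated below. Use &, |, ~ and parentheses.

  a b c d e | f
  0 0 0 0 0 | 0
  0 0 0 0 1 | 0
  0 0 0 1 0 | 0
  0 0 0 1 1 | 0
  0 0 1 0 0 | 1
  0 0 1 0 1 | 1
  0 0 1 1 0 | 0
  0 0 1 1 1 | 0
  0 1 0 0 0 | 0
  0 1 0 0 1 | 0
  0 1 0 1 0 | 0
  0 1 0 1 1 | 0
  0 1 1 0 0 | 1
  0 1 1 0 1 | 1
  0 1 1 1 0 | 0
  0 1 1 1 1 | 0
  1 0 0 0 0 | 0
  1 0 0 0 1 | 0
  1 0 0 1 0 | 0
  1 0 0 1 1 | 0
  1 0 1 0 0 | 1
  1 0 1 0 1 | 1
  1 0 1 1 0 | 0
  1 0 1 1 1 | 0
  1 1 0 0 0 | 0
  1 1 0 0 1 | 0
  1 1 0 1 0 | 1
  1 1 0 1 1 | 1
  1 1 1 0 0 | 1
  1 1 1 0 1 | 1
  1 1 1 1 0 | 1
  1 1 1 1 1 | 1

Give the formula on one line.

  (e | c) = 01011111010111110101111101011111
  ~d = 11001100110011001100110011001100
  ((e | c) & ~d) = 01001100010011000100110001001100
  (((e | c) & ~d) & c) = 00001100000011000000110000001100
  (b & a) = 00000000000000000000000011111111
  (d & a) = 00000000000000000011001100110011
  ((b & a) & (d & a)) = 00000000000000000000000000110011
  ((((e | c) & ~d) & c) | ((b & a) & (d & a))) = 00001100000011000000110000111111

((((e | c) & ~d) & c) | ((b & a) & (d & a)))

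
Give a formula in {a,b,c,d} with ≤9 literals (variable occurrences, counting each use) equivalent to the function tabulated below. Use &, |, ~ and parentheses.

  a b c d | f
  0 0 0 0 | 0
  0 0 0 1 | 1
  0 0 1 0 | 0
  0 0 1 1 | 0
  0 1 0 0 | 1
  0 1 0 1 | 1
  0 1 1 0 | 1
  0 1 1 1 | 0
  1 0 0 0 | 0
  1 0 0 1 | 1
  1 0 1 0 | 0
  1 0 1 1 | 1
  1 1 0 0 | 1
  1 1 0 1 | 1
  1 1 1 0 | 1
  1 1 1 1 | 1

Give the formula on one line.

  ~a = 1111111100000000
  (c | ~a) = 1111111100110011
  ((c | ~a) & b) = 0000111100000011
  ~d = 1010101010101010
  (((c | ~a) & b) & ~d) = 0000101000000010
  ~c = 1100110011001100
  (~c | a) = 1100110011111111
  (d | b) = 0101111101011111
  ((~c | a) & (d | b)) = 0100110001011111
  ((((c | ~a) & b) & ~d) | ((~c | a) & (d | b))) = 0100111001011111

((((c | ~a) & b) & ~d) | ((~c | a) & (d | b)))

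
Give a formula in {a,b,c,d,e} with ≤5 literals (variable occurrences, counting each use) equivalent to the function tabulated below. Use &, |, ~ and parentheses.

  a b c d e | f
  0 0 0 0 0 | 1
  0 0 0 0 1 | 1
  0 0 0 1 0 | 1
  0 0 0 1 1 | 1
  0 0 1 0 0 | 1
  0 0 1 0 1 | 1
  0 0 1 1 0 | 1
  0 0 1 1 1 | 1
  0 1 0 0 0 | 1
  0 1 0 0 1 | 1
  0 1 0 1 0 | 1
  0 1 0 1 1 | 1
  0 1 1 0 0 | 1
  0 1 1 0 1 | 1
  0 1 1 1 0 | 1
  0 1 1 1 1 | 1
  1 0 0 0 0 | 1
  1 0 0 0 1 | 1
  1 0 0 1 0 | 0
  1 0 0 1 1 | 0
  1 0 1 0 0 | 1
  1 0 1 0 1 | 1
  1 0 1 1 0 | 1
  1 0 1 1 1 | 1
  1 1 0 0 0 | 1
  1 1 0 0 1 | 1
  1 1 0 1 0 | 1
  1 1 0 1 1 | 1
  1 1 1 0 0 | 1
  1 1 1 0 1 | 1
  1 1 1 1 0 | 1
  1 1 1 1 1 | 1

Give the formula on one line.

(c | ((b | ~a) | ~d))

  ~a = 11111111111111110000000000000000
  (b | ~a) = 11111111111111110000000011111111
  ~d = 11001100110011001100110011001100
  ((b | ~a) | ~d) = 11111111111111111100110011111111
  (c | ((b | ~a) | ~d)) = 11111111111111111100111111111111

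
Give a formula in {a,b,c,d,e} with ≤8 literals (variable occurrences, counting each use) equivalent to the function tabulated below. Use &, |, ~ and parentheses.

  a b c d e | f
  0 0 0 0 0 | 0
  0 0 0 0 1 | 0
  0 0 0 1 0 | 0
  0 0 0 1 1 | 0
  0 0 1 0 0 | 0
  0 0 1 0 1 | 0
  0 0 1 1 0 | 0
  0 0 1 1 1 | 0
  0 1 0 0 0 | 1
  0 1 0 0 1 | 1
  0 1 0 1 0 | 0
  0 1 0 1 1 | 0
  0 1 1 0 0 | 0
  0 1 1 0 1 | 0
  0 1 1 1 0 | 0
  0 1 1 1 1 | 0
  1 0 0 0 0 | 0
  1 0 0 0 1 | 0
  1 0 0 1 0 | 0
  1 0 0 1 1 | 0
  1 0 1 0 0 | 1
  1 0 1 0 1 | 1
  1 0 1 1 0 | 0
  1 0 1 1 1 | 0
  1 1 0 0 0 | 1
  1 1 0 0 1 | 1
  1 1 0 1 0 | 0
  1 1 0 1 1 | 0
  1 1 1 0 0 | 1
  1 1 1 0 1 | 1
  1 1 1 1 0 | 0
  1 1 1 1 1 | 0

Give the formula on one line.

(~d & ((((b & ~d) | c) | (b | d)) & (~c | a)))

  ~d = 11001100110011001100110011001100
  (b & ~d) = 00000000110011000000000011001100
  ((b & ~d) | c) = 00001111110011110000111111001111
  (b | d) = 00110011111111110011001111111111
  (((b & ~d) | c) | (b | d)) = 00111111111111110011111111111111
  ~c = 11110000111100001111000011110000
  (~c | a) = 11110000111100001111111111111111
  ((((b & ~d) | c) | (b | d)) & (~c | a)) = 00110000111100000011111111111111
  (~d & ((((b & ~d) | c) | (b | d)) & (~c | a))) = 00000000110000000000110011001100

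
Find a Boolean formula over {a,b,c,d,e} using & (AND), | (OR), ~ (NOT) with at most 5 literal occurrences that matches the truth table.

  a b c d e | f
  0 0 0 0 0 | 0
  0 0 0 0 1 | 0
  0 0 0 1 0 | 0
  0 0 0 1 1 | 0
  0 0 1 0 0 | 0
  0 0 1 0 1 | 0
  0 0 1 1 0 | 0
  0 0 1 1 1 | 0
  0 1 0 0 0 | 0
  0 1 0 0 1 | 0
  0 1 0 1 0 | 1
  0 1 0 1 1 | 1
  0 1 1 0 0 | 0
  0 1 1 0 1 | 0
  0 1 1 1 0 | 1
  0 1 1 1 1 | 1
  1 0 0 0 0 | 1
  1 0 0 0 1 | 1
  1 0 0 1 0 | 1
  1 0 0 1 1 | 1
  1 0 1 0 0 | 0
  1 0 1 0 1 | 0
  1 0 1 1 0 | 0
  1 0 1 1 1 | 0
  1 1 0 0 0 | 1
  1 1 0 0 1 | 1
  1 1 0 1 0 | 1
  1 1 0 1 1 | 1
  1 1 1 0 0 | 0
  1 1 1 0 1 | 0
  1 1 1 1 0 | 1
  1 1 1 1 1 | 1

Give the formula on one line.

((b & d) | (~c & a))

  (b & d) = 00000000001100110000000000110011
  ~c = 11110000111100001111000011110000
  (~c & a) = 00000000000000001111000011110000
  ((b & d) | (~c & a)) = 00000000001100111111000011110011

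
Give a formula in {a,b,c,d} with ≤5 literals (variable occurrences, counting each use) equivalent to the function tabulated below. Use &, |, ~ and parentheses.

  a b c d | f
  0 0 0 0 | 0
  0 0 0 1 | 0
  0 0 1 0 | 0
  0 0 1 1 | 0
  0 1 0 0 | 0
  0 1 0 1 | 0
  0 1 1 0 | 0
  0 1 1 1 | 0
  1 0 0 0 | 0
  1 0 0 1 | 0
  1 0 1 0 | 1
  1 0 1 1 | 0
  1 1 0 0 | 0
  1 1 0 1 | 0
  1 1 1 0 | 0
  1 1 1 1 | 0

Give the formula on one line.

  (c & a) = 0000000000110011
  ~d = 1010101010101010
  ~a = 1111111100000000
  ~b = 1111000011110000
  (~a | ~b) = 1111111111110000
  (~d & (~a | ~b)) = 1010101010100000
  ((c & a) & (~d & (~a | ~b))) = 0000000000100000

((c & a) & (~d & (~a | ~b)))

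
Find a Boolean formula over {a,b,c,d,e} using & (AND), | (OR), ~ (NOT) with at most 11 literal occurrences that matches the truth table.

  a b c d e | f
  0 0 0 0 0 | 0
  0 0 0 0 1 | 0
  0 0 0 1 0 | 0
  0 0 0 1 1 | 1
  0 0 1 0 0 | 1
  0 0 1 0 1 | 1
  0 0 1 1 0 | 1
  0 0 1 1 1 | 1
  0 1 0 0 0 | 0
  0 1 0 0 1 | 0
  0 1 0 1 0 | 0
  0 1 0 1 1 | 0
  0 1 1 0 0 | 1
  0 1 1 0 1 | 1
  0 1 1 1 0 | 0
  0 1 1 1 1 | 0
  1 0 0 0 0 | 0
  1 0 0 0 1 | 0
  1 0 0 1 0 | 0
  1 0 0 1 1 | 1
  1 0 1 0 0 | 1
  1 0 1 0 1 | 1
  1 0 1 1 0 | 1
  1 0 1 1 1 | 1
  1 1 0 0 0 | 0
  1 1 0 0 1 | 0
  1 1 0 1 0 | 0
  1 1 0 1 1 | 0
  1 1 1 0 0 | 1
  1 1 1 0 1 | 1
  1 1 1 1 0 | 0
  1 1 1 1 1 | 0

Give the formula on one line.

  ~d = 11001100110011001100110011001100
  ~b = 11111111000000001111111100000000
  (~b & d) = 00110011000000000011001100000000
  (~d | (~b & d)) = 11111111110011001111111111001100
  (e & c) = 00000101000001010000010100000101
  ((e & c) | d) = 00110111001101110011011100110111
  (e & ((e & c) | d)) = 00010101000101010001010100010101
  (c | (e & ((e & c) | d))) = 00011111000111110001111100011111
  ((~d | (~b & d)) & (c | (e & ((e & c) | d)))) = 00011111000011000001111100001100

((~d | (~b & d)) & (c | (e & ((e & c) | d))))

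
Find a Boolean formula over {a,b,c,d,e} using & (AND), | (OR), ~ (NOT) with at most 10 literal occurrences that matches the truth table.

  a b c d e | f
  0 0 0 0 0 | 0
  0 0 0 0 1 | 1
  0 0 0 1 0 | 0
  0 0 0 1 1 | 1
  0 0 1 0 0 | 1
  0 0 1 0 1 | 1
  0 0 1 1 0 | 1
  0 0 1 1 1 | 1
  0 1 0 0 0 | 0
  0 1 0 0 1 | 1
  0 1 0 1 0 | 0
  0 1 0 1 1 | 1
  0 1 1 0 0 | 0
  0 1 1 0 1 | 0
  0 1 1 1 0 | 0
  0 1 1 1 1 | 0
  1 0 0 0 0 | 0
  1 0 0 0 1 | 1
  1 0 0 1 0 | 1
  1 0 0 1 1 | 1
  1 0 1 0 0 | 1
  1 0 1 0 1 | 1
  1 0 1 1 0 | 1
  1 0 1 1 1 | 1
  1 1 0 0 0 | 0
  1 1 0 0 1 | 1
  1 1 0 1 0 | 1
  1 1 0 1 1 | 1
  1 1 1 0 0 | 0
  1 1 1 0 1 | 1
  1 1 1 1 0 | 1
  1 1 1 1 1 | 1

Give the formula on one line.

((e & ((a & e) | ~c)) | ((d & a) | (c & ~b)))

  (a & e) = 00000000000000000101010101010101
  ~c = 11110000111100001111000011110000
  ((a & e) | ~c) = 11110000111100001111010111110101
  (e & ((a & e) | ~c)) = 01010000010100000101010101010101
  (d & a) = 00000000000000000011001100110011
  ~b = 11111111000000001111111100000000
  (c & ~b) = 00001111000000000000111100000000
  ((d & a) | (c & ~b)) = 00001111000000000011111100110011
  ((e & ((a & e) | ~c)) | ((d & a) | (c & ~b))) = 01011111010100000111111101110111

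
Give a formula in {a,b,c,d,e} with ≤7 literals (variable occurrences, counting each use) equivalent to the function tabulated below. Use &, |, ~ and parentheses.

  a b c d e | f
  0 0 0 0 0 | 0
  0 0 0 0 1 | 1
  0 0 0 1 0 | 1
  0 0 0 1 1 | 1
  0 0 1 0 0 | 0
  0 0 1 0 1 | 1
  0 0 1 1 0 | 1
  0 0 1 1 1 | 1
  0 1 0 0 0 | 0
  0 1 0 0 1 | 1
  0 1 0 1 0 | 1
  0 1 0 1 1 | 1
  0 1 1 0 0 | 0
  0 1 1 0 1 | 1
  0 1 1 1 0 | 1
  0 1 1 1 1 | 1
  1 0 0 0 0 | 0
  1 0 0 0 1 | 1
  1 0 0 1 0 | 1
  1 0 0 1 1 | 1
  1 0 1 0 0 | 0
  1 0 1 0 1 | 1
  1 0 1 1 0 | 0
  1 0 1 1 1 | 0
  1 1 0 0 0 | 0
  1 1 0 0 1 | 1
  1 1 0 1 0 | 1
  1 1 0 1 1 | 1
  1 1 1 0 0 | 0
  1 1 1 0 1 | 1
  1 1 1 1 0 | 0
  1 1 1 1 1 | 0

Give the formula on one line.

  ~c = 11110000111100001111000011110000
  (~c & d) = 00110000001100000011000000110000
  ~a = 11111111111111110000000000000000
  ~d = 11001100110011001100110011001100
  (~d & e) = 01000100010001000100010001000100
  (~a | (~d & e)) = 11111111111111110100010001000100
  ((~c & d) | (~a | (~d & e))) = 11111111111111110111010001110100
  (d | e) = 01110111011101110111011101110111
  (((~c & d) | (~a | (~d & e))) & (d | e)) = 01110111011101110111010001110100

(((~c & d) | (~a | (~d & e))) & (d | e))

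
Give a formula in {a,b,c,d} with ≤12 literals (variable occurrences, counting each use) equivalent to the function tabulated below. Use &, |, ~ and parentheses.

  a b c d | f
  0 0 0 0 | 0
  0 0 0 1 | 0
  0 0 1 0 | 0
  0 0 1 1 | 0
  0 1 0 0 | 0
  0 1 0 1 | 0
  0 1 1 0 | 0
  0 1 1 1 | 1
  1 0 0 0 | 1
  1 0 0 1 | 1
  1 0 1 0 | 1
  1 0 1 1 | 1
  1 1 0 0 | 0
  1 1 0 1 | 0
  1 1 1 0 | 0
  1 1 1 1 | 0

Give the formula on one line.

  ~d = 1010101010101010
  (b | ~d) = 1010111110101111
  ((b | ~d) | a) = 1010111111111111
  ~b = 1111000011110000
  ~a = 1111111100000000
  (~b | ~a) = 1111111111110000
  (a & (~b | ~a)) = 0000000011110000
  (c & d) = 0001000100010001
  ((c & d) & ~a) = 0001000100000000
  ((a & (~b | ~a)) | ((c & d) & ~a)) = 0001000111110000
  (((b | ~d) | a) & ((a & (~b | ~a)) | ((c & d) & ~a))) = 0000000111110000

(((b | ~d) | a) & ((a & (~b | ~a)) | ((c & d) & ~a)))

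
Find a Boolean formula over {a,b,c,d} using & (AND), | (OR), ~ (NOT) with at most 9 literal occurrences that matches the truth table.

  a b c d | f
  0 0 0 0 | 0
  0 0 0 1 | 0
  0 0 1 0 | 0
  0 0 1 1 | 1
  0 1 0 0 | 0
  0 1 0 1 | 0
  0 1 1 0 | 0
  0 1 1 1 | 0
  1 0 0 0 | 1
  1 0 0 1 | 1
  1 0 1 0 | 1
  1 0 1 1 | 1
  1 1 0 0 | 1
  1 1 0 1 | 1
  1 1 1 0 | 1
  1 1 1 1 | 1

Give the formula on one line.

  ~c = 1100110011001100
  ~d = 1010101010101010
  (~d & a) = 0000000010101010
  (~c | (~d & a)) = 1100110011101110
  (a & (~c | (~d & a))) = 0000000011101110
  ~b = 1111000011110000
  (~b & c) = 0011000000110000
  (d & (~b & c)) = 0001000000010000
  (a & b) = 0000000000001111
  ((d & (~b & c)) | (a & b)) = 0001000000011111
  ((a & (~c | (~d & a))) | ((d & (~b & c)) | (a & b))) = 0001000011111111

((a & (~c | (~d & a))) | ((d & (~b & c)) | (a & b)))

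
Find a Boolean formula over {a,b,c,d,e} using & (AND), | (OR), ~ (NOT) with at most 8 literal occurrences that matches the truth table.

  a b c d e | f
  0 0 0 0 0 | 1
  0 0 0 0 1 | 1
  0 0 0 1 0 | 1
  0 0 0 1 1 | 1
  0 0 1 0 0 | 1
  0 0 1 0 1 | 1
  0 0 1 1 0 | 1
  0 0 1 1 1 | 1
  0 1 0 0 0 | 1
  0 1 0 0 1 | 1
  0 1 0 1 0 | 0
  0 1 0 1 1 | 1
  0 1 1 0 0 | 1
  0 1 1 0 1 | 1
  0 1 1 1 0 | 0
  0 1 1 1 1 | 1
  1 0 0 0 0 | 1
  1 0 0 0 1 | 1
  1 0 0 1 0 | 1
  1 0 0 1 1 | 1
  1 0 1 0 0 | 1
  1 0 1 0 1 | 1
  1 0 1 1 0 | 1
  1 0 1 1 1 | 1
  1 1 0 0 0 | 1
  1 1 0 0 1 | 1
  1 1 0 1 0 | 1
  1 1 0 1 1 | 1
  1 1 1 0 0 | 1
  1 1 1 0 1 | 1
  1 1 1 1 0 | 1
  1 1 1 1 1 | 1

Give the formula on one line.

((e | ~d) | ((~e & (e | a)) | ~b))

  ~d = 11001100110011001100110011001100
  (e | ~d) = 11011101110111011101110111011101
  ~e = 10101010101010101010101010101010
  (e | a) = 01010101010101011111111111111111
  (~e & (e | a)) = 00000000000000001010101010101010
  ~b = 11111111000000001111111100000000
  ((~e & (e | a)) | ~b) = 11111111000000001111111110101010
  ((e | ~d) | ((~e & (e | a)) | ~b)) = 11111111110111011111111111111111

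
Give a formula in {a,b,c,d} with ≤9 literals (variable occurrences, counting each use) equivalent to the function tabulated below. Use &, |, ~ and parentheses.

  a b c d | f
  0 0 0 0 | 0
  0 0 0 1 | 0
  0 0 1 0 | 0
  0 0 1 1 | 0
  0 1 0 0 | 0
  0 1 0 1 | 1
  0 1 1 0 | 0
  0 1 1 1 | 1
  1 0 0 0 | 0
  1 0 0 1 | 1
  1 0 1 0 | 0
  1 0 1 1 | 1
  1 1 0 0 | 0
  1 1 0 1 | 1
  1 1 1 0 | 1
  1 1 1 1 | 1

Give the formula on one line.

  ~a = 1111111100000000
  (b & ~a) = 0000111100000000
  (a | (b & ~a)) = 0000111111111111
  (b & a) = 0000000000001111
  (c & (b & a)) = 0000000000000011
  ((c & (b & a)) | d) = 0101010101010111
  ((a | (b & ~a)) & ((c & (b & a)) | d)) = 0000010101010111

((a | (b & ~a)) & ((c & (b & a)) | d))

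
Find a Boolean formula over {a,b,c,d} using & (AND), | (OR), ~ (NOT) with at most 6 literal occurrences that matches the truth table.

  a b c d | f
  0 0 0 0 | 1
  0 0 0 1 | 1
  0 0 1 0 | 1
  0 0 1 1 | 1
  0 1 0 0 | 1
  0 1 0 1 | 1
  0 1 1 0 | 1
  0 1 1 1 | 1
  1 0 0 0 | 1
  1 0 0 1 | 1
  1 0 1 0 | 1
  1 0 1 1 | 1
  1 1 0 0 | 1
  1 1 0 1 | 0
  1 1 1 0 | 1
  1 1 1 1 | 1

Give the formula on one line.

  ~d = 1010101010101010
  (c | ~d) = 1011101110111011
  (a & (c | ~d)) = 0000000010111011
  ~b = 1111000011110000
  ~a = 1111111100000000
  (~b | ~a) = 1111111111110000
  ((a & (c | ~d)) | (~b | ~a)) = 1111111111111011

((a & (c | ~d)) | (~b | ~a))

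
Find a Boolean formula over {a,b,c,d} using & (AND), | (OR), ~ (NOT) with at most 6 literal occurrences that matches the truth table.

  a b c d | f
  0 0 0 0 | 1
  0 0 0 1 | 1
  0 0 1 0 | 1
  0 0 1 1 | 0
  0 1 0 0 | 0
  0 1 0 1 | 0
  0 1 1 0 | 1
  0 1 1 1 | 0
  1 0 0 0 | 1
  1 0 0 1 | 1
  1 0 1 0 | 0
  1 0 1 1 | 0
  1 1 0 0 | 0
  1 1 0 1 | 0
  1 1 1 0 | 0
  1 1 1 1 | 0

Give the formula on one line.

  ~b = 1111000011110000
  (~b | c) = 1111001111110011
  ~c = 1100110011001100
  ~a = 1111111100000000
  ~d = 1010101010101010
  (~a & ~d) = 1010101000000000
  (~c | (~a & ~d)) = 1110111011001100
  ((~b | c) & (~c | (~a & ~d))) = 1110001011000000

((~b | c) & (~c | (~a & ~d)))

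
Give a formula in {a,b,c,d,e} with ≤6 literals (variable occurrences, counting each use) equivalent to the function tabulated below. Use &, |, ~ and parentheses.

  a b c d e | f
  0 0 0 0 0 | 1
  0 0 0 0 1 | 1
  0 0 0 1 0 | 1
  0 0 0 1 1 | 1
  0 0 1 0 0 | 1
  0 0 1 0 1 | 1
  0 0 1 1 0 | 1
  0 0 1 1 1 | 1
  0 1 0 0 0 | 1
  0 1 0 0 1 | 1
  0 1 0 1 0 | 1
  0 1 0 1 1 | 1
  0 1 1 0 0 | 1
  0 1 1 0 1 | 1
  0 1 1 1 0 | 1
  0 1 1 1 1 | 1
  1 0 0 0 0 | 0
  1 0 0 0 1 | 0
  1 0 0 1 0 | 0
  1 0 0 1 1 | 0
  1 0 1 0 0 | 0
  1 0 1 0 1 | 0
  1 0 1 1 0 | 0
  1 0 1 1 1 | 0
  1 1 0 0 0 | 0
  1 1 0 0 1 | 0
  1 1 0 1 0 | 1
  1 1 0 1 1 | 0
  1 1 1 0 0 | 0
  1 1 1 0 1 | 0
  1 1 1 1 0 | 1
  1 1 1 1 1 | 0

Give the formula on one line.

(~a | (d & (b & ~e)))

  ~a = 11111111111111110000000000000000
  ~e = 10101010101010101010101010101010
  (b & ~e) = 00000000101010100000000010101010
  (d & (b & ~e)) = 00000000001000100000000000100010
  (~a | (d & (b & ~e))) = 11111111111111110000000000100010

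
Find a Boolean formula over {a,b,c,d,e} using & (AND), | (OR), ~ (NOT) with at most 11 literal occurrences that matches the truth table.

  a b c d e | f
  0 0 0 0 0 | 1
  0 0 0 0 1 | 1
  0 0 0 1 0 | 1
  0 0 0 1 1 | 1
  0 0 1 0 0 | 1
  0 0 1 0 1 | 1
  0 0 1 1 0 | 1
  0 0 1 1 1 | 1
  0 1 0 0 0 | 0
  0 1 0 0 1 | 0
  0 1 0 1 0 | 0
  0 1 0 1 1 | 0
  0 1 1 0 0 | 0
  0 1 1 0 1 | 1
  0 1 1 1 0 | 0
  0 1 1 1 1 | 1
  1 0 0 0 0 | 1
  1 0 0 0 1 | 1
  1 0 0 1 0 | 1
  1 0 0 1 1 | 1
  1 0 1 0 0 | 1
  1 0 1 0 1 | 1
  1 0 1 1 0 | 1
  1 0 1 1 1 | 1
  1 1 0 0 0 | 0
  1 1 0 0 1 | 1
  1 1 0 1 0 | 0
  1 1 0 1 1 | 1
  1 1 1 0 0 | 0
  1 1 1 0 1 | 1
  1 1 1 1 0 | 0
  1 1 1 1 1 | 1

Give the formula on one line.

  ~a = 11111111111111110000000000000000
  (~a | e) = 11111111111111110101010101010101
  (e | b) = 01010101111111110101010111111111
  ~c = 11110000111100001111000011110000
  ((e | b) | ~c) = 11110101111111111111010111111111
  (((e | b) | ~c) & a) = 00000000000000001111010111111111
  ((~a | e) & (((e | b) | ~c) & a)) = 00000000000000000101010101010101
  ~b = 11111111000000001111111100000000
  (c & e) = 00000101000001010000010100000101
  (~b | (c & e)) = 11111111000001011111111100000101
  (((~a | e) & (((e | b) | ~c) & a)) | (~b | (c & e))) = 11111111000001011111111101010101

(((~a | e) & (((e | b) | ~c) & a)) | (~b | (c & e)))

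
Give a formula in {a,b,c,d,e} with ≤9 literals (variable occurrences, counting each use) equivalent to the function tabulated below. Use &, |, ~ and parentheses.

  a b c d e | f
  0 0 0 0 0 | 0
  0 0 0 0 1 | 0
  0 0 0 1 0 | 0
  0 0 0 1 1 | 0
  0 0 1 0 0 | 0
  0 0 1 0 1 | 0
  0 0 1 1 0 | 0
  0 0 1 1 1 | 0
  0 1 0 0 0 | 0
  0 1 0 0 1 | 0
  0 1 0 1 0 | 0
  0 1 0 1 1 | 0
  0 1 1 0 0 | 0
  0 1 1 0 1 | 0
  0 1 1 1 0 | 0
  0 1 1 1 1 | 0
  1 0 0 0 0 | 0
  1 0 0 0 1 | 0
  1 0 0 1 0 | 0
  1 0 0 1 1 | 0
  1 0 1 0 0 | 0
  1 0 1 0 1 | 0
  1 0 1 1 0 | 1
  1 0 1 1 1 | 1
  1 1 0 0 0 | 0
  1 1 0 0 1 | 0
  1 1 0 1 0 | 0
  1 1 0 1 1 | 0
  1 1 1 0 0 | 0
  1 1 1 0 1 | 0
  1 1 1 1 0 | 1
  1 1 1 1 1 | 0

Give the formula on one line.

  ~c = 11110000111100001111000011110000
  (a | ~c) = 11110000111100001111111111111111
  ((a | ~c) & c) = 00000000000000000000111100001111
  ~b = 11111111000000001111111100000000
  ~e = 10101010101010101010101010101010
  (~b | ~e) = 11111111101010101111111110101010
  (((a | ~c) & c) & (~b | ~e)) = 00000000000000000000111100001010
  (d & a) = 00000000000000000011001100110011
  ((((a | ~c) & c) & (~b | ~e)) & (d & a)) = 00000000000000000000001100000010

((((a | ~c) & c) & (~b | ~e)) & (d & a))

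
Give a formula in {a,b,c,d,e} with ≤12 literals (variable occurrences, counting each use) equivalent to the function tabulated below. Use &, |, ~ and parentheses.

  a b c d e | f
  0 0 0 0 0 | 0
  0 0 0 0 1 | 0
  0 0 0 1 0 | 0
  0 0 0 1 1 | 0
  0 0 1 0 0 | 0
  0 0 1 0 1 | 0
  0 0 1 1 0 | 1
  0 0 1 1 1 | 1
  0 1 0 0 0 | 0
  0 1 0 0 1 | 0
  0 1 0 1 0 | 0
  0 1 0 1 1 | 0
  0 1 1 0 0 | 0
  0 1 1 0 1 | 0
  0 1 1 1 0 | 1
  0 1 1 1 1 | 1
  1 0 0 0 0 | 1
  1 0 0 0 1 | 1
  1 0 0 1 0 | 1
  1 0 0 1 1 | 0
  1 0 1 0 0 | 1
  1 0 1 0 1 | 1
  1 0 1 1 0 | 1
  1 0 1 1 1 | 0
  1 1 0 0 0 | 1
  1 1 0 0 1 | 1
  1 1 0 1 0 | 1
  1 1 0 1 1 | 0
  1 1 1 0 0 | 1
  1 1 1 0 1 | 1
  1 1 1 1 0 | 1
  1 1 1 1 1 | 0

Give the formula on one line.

(((d | a) & (c | (~c & a))) & (((~a | ~d) & e) | ~e))

  (d | a) = 00110011001100111111111111111111
  ~c = 11110000111100001111000011110000
  (~c & a) = 00000000000000001111000011110000
  (c | (~c & a)) = 00001111000011111111111111111111
  ((d | a) & (c | (~c & a))) = 00000011000000111111111111111111
  ~a = 11111111111111110000000000000000
  ~d = 11001100110011001100110011001100
  (~a | ~d) = 11111111111111111100110011001100
  ((~a | ~d) & e) = 01010101010101010100010001000100
  ~e = 10101010101010101010101010101010
  (((~a | ~d) & e) | ~e) = 11111111111111111110111011101110
  (((d | a) & (c | (~c & a))) & (((~a | ~d) & e) | ~e)) = 00000011000000111110111011101110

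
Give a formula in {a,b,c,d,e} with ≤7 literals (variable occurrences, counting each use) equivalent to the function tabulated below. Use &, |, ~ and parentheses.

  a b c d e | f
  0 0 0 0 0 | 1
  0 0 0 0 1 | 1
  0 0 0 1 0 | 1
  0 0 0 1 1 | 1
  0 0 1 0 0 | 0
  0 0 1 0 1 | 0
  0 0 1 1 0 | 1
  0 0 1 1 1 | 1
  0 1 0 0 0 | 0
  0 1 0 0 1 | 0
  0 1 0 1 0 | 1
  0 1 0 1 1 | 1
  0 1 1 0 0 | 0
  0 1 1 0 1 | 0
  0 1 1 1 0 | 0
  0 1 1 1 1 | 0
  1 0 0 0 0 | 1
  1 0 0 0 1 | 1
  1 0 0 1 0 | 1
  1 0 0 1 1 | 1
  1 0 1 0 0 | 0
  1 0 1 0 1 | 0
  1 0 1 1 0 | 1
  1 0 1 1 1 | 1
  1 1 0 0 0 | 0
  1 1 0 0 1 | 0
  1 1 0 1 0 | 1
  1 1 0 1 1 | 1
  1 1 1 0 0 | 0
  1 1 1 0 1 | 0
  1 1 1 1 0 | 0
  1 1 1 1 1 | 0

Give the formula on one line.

  (b & d) = 00000000001100110000000000110011
  ~c = 11110000111100001111000011110000
  ((b & d) & ~c) = 00000000001100000000000000110000
  (~c | d) = 11110011111100111111001111110011
  ~b = 11111111000000001111111100000000
  ((~c | d) & ~b) = 11110011000000001111001100000000
  (((b & d) & ~c) | ((~c | d) & ~b)) = 11110011001100001111001100110000

(((b & d) & ~c) | ((~c | d) & ~b))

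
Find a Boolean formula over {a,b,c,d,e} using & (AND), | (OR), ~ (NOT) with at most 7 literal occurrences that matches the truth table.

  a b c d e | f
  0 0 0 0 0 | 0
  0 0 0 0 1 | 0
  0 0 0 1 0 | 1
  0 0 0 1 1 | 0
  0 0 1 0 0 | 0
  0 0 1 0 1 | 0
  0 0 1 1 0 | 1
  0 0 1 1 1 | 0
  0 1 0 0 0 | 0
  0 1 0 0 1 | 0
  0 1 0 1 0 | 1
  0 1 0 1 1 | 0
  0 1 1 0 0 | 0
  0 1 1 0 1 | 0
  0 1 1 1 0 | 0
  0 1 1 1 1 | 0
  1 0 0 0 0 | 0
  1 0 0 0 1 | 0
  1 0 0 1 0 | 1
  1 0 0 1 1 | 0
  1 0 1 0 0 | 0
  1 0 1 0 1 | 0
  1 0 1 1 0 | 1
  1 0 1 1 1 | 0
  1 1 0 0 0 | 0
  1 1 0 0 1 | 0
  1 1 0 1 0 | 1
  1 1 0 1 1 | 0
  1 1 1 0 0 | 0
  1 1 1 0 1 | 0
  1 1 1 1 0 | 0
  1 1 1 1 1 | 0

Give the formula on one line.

  ~e = 10101010101010101010101010101010
  ~b = 11111111000000001111111100000000
  ~c = 11110000111100001111000011110000
  (~b | ~c) = 11111111111100001111111111110000
  (~e & (~b | ~c)) = 10101010101000001010101010100000
  ((~e & (~b | ~c)) & d) = 00100010001000000010001000100000

((~e & (~b | ~c)) & d)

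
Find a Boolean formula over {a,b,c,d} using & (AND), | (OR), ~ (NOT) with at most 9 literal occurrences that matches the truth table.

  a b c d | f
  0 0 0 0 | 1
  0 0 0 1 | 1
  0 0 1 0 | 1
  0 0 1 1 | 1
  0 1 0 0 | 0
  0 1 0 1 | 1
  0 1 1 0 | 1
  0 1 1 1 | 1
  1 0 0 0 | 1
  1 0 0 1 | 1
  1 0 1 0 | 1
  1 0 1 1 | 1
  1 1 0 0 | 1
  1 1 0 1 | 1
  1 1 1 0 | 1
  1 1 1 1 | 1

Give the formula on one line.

(c | ((d & (a | b)) | (a | ~b)))

  (a | b) = 0000111111111111
  (d & (a | b)) = 0000010101010101
  ~b = 1111000011110000
  (a | ~b) = 1111000011111111
  ((d & (a | b)) | (a | ~b)) = 1111010111111111
  (c | ((d & (a | b)) | (a | ~b))) = 1111011111111111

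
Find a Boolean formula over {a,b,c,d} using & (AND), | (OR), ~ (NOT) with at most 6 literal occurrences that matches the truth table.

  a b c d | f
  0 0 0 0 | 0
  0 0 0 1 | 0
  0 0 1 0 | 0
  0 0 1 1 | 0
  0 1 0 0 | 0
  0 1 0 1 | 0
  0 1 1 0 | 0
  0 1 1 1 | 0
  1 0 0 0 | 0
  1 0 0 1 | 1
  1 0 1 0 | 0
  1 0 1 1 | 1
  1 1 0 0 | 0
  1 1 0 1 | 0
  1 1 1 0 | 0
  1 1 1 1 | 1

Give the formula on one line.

  ~b = 1111000011110000
  ~a = 1111111100000000
  (~b | ~a) = 1111111111110000
  ((~b | ~a) | c) = 1111111111110011
  (a & ((~b | ~a) | c)) = 0000000011110011
  (d & (a & ((~b | ~a) | c))) = 0000000001010001

(d & (a & ((~b | ~a) | c)))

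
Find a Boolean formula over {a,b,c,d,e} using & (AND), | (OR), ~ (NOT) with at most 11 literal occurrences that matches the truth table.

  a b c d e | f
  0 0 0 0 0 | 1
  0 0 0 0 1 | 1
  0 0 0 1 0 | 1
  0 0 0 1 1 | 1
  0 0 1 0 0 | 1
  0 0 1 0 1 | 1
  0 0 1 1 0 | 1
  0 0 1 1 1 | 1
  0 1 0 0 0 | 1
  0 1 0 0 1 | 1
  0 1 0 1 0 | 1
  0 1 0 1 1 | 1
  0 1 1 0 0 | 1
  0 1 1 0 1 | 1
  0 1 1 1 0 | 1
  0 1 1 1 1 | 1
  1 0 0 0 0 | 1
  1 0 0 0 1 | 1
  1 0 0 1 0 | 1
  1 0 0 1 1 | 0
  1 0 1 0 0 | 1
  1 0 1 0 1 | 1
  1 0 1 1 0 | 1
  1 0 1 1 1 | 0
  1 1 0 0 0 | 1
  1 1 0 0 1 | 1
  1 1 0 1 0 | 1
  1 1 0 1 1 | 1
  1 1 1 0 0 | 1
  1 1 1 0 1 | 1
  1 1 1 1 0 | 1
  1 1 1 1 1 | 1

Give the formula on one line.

  ~d = 11001100110011001100110011001100
  ~e = 10101010101010101010101010101010
  (a | ~e) = 10101010101010101111111111111111
  (~d & (a | ~e)) = 10001000100010001100110011001100
  ~a = 11111111111111110000000000000000
  (~a | ~e) = 11111111111111111010101010101010
  ((~d & (a | ~e)) | (~a | ~e)) = 11111111111111111110111011101110
  (b & a) = 00000000000000000000000011111111
  (~a | (b & a)) = 11111111111111110000000011111111
  (((~d & (a | ~e)) | (~a | ~e)) | (~a | (b & a))) = 11111111111111111110111011111111

(((~d & (a | ~e)) | (~a | ~e)) | (~a | (b & a)))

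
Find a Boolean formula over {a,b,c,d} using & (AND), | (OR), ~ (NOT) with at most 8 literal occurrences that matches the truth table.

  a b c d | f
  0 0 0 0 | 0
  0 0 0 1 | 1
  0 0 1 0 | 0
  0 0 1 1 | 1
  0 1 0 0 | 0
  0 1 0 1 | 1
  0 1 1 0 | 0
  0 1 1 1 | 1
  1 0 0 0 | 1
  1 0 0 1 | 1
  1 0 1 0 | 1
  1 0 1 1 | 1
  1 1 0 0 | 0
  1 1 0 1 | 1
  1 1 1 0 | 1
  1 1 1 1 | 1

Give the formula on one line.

  ~b = 1111000011110000
  (c | ~b) = 1111001111110011
  (a & (c | ~b)) = 0000000011110011
  ~a = 1111111100000000
  (~b | ~a) = 1111111111110000
  ((a & (c | ~b)) | (~b | ~a)) = 1111111111110011
  (d | ((a & (c | ~b)) | (~b | ~a))) = 1111111111110111
  (d | a) = 0101010111111111
  ((d | ((a & (c | ~b)) | (~b | ~a))) & (d | a)) = 0101010111110111

((d | ((a & (c | ~b)) | (~b | ~a))) & (d | a))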